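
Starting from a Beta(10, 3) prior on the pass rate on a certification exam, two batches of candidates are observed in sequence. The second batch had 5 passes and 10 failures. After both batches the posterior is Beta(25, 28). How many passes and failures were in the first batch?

10 passes and 15 failures

Because Beta–binomial updating is additive in the counts, the combined data contributed (α_post−α_prior, β_post−β_prior) successes and failures.
Total across both batches: 25−10=15 passes, 28−3=25 failures.
Subtract the second batch: 15−5=10 passes and 25−10=15 failures.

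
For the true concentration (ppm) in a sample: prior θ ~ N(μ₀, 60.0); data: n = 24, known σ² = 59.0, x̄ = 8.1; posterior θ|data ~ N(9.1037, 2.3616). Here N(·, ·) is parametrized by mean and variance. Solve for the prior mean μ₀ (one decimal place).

μ₀ = 33.6

With known observation variance, the Normal–Normal posterior has precision τ_n = τ₀ + n/σ² and mean μ_n = (τ₀μ₀ + (n/σ²)x̄)/τ_n.
Here τ₀ = 1/60.0 = 0.016667 and τ_data = 24/59.0 = 0.406780, so τ_n = 0.423447.
Rearranging for μ₀: μ₀ = (μ_n·τ_n − τ_data·x̄)/τ₀ = (9.1037·0.423447 − 0.406780·8.1) / 0.016667 = 0.560016/0.016667 ≈ 33.6.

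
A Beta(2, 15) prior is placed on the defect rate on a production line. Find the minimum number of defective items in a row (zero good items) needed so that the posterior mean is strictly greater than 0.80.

k = 59

After k defective items and 0 good items the posterior is Beta(2+k, 15), with mean (2+k)/(2+15+k).
Set (2+k)/(17+k) > 0.80 and solve: k > (0.80·17 − 2)/(1 − 0.80) = 58.000.
The smallest integer exceeding 58.000 is 59, and checking k=59: (61)/(76) = 0.8026 > 0.80.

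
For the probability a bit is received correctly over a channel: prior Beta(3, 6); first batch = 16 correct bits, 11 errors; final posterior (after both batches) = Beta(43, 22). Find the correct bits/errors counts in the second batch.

24 correct bits and 5 errors

Sequential conjugate updates are equivalent to a single update on the pooled data, so total successes = posterior α − prior α and total failures = posterior β − prior β.
Total across both batches: 43−3=40 correct bits, 22−6=16 errors.
Subtract the first batch: 40−16=24 correct bits and 16−11=5 errors.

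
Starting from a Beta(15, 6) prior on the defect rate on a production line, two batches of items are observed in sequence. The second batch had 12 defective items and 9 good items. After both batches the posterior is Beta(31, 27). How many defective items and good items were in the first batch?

Sequential conjugate updates are equivalent to a single update on the pooled data, so total successes = posterior α − prior α and total failures = posterior β − prior β.
Total across both batches: 31−15=16 defective items, 27−6=21 good items.
Subtract the second batch: 16−12=4 defective items and 21−9=12 good items.

4 defective items and 12 good items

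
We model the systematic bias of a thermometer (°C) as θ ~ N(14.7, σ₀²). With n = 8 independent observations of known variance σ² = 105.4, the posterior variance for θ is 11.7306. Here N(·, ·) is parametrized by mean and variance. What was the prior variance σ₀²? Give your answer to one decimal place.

σ₀² = 107.0

Posterior precision equals prior precision plus data precision: 1/σ_n² = 1/σ₀² + n/σ².
So 1/σ₀² = 1/11.7306 − 8/105.4 = 0.085247 − 0.075901 = 0.009346.
Hence σ₀² = 1/0.009346 ≈ 107.0.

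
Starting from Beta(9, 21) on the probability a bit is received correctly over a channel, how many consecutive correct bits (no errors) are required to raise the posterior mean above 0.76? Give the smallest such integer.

k = 58

After k correct bits and 0 errors the posterior is Beta(9+k, 21), with mean (9+k)/(9+21+k).
Set (9+k)/(30+k) > 0.76 and solve: k > (0.76·30 − 9)/(1 − 0.76) = 57.500.
The smallest integer exceeding 57.500 is 58, and checking k=58: (67)/(88) = 0.7614 > 0.76.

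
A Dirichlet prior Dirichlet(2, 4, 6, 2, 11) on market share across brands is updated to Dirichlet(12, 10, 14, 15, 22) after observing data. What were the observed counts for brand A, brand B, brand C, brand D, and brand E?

counts (10, 6, 8, 13, 11)

For a Dirichlet(α) prior with multinomial counts c, the posterior is Dirichlet(α + c) componentwise.
Counts are posterior − prior componentwise: 12−2=10, 10−4=6, 14−6=8, 15−2=13, 22−11=11.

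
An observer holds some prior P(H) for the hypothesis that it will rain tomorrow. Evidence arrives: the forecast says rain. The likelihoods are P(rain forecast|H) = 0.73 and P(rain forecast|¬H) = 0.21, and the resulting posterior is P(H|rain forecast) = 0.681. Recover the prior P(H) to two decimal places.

Bayes' rule in odds form gives O(H|E) = O(H)·[P(E|H)/P(E|¬H)], hence O(H) = O(H|E)/LR.
Posterior odds = 0.681/(1−0.681) = 2.1348. LR = 0.73/0.21 = 3.4762.
Prior odds = 2.1348/3.4762 = 0.6141, so P(H) = 0.6141/(1+0.6141) ≈ 0.38.

P(H) = 0.38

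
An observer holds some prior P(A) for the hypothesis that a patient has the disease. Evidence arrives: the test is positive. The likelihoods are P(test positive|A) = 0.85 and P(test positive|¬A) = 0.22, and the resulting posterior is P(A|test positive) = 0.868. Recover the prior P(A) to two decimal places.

P(A) = 0.63

In odds form, posterior odds = prior odds × likelihood ratio, so prior odds = posterior odds ÷ LR.
Posterior odds = 0.868/(1−0.868) = 6.5758. LR = 0.85/0.22 = 3.8636.
Prior odds = 6.5758/3.8636 = 1.7020, so P(A) = 1.7020/(1+1.7020) ≈ 0.63.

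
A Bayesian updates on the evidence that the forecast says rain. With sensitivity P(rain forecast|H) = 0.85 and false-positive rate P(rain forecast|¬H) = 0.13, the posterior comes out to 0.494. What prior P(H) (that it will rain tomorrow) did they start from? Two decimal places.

P(H) = 0.13

Bayes' rule in odds form gives O(H|E) = O(H)·[P(E|H)/P(E|¬H)], hence O(H) = O(H|E)/LR.
Posterior odds = 0.494/(1−0.494) = 0.9763. LR = 0.85/0.13 = 6.5385.
Prior odds = 0.9763/6.5385 = 0.1493, so P(H) = 0.1493/(1+0.1493) ≈ 0.13.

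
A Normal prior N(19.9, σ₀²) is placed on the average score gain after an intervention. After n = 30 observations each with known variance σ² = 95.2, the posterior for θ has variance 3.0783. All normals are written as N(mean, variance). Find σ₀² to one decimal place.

σ₀² = 102.8

Posterior precision equals prior precision plus data precision: 1/σ_n² = 1/σ₀² + n/σ².
So 1/σ₀² = 1/3.0783 − 30/95.2 = 0.324855 − 0.315126 = 0.009729.
Hence σ₀² = 1/0.009729 ≈ 102.8.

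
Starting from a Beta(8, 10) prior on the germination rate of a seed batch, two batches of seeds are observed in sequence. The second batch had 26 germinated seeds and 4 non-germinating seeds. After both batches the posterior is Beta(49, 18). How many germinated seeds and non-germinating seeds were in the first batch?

15 germinated seeds and 4 non-germinating seeds

Because Beta–binomial updating is additive in the counts, the combined data contributed (α_post−α_prior, β_post−β_prior) successes and failures.
Total across both batches: 49−8=41 germinated seeds, 18−10=8 non-germinating seeds.
Subtract the second batch: 41−26=15 germinated seeds and 8−4=4 non-germinating seeds.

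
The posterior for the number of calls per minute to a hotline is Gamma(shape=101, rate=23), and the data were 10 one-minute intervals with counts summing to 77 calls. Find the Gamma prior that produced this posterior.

Gamma(shape=24, rate=13)

Gamma–Poisson conjugacy: posterior shape = α + Σxᵢ, posterior rate = β + n.
So α = 101 − 77 = 24 and β = 23 − 10 = 13.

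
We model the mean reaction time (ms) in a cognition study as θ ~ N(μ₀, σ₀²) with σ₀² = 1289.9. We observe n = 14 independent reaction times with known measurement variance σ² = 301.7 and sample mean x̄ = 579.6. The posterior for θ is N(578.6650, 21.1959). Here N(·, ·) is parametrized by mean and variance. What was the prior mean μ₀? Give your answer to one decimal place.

μ₀ = 522.7

With known observation variance, the Normal–Normal posterior has precision τ_n = τ₀ + n/σ² and mean μ_n = (τ₀μ₀ + (n/σ²)x̄)/τ_n.
Here τ₀ = 1/1289.9 = 0.000775 and τ_data = 14/301.7 = 0.046404, so τ_n = 0.047179.
Rearranging for μ₀: μ₀ = (μ_n·τ_n − τ_data·x̄)/τ₀ = (578.6650·0.047179 − 0.046404·579.6) / 0.000775 = 0.405078/0.000775 ≈ 522.7.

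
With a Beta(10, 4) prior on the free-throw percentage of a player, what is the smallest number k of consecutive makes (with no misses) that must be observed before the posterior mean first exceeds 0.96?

After k makes and 0 misses the posterior is Beta(10+k, 4), with mean (10+k)/(10+4+k).
Set (10+k)/(14+k) > 0.96 and solve: k > (0.96·14 − 10)/(1 − 0.96) = 86.000.
The smallest integer exceeding 86.000 is 87.

k = 87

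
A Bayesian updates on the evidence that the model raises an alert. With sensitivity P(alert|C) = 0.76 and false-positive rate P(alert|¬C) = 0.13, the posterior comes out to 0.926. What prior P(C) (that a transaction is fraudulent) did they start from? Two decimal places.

P(C) = 0.68

Bayes' rule in odds form gives O(C|E) = O(C)·[P(E|C)/P(E|¬C)], hence O(C) = O(C|E)/LR.
Posterior odds = 0.926/(1−0.926) = 12.5135. LR = 0.76/0.13 = 5.8462.
Prior odds = 12.5135/5.8462 = 2.1405, so P(C) = 2.1405/(1+2.1405) ≈ 0.68.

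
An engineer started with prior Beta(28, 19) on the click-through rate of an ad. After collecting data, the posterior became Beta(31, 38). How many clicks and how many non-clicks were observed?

3 clicks and 19 non-clicks

Beta is conjugate to the binomial likelihood: posterior = Beta(a+s, b+f).
So s = 31 − 28 = 3 and f = 38 − 19 = 19.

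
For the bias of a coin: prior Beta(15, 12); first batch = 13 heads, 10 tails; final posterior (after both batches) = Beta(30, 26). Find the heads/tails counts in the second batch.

2 heads and 4 tails

Because Beta–binomial updating is additive in the counts, the combined data contributed (α_post−α_prior, β_post−β_prior) successes and failures.
Total across both batches: 30−15=15 heads, 26−12=14 tails.
Subtract the first batch: 15−13=2 heads and 14−10=4 tails.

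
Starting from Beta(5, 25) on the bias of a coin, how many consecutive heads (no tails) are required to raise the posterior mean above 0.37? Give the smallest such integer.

After k heads and 0 tails the posterior is Beta(5+k, 25), with mean (5+k)/(5+25+k).
Set (5+k)/(30+k) > 0.37 and solve: k > (0.37·30 − 5)/(1 − 0.37) = 9.683.
The smallest integer exceeding 9.683 is 10, and checking k=10: (15)/(40) = 0.3750 > 0.37.

k = 10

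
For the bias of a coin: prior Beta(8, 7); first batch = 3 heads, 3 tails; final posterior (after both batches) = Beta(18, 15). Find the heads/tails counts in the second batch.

Sequential conjugate updates are equivalent to a single update on the pooled data, so total successes = posterior α − prior α and total failures = posterior β − prior β.
Total across both batches: 18−8=10 heads, 15−7=8 tails.
Subtract the first batch: 10−3=7 heads and 8−3=5 tails.

7 heads and 5 tails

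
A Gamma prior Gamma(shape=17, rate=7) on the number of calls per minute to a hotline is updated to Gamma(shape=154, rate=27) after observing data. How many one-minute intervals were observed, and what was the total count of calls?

Gamma–Poisson conjugacy: posterior shape = α + Σxᵢ, posterior rate = β + n.
Matching: Σxᵢ = 154 − 17 = 137 and n = 27 − 7 = 20.

n = 20 one-minute intervals with total 137 calls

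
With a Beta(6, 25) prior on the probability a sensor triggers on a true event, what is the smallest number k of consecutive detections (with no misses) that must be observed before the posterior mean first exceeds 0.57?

k = 28

After k detections and 0 misses the posterior is Beta(6+k, 25), with mean (6+k)/(6+25+k).
Set (6+k)/(31+k) > 0.57 and solve: k > (0.57·31 − 6)/(1 − 0.57) = 27.140.
The smallest integer exceeding 27.140 is 28.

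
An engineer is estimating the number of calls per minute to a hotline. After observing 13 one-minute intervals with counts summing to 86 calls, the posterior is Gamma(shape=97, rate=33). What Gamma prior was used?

Gamma(shape=11, rate=20)

A Gamma(α, β) prior (rate parametrization) on a Poisson rate with n observations summing to S gives posterior Gamma(α+S, β+n).
So α = 97 − 86 = 11 and β = 33 − 13 = 20.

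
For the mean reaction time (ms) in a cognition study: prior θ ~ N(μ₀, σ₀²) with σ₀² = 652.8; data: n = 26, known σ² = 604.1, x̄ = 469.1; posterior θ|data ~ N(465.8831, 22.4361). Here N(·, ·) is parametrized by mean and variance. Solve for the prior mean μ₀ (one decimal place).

With known observation variance, the Normal–Normal posterior has precision τ_n = τ₀ + n/σ² and mean μ_n = (τ₀μ₀ + (n/σ²)x̄)/τ_n.
Here τ₀ = 1/652.8 = 0.001532 and τ_data = 26/604.1 = 0.043039, so τ_n = 0.044571.
Rearranging for μ₀: μ₀ = (μ_n·τ_n − τ_data·x̄)/τ₀ = (465.8831·0.044571 − 0.043039·469.1) / 0.001532 = 0.575281/0.001532 ≈ 375.5.

μ₀ = 375.5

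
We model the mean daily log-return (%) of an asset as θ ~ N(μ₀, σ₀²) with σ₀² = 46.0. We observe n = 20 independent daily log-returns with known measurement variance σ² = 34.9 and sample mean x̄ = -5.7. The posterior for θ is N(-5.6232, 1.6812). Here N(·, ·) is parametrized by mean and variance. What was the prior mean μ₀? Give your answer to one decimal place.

μ₀ = -3.6

The posterior mean is a precision-weighted average: μ_n = (τ₀μ₀ + τ_data·x̄)/(τ₀+τ_data), with τ₀=1/σ₀² and τ_data=n/σ².
Here τ₀ = 1/46.0 = 0.021739 and τ_data = 20/34.9 = 0.573066, so τ_n = 0.594805.
Rearranging for μ₀: μ₀ = (μ_n·τ_n − τ_data·x̄)/τ₀ = (-5.6232·0.594805 − 0.573066·-5.7) / 0.021739 = -0.078231/0.021739 ≈ -3.6.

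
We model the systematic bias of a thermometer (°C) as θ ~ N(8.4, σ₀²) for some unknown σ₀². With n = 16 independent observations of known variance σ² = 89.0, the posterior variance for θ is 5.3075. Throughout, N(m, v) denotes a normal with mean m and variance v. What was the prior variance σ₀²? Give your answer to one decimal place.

σ₀² = 115.8

For the Normal–Normal model with known σ², precisions add: τ_n = τ₀ + n/σ².
So 1/σ₀² = 1/5.3075 − 16/89.0 = 0.188413 − 0.179775 = 0.008638.
Hence σ₀² = 1/0.008638 ≈ 115.8.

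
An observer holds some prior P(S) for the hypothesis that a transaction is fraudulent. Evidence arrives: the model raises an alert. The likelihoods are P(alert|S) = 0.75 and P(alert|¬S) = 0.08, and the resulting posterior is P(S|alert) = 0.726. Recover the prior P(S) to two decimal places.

P(S) = 0.22

In odds form, posterior odds = prior odds × likelihood ratio, so prior odds = posterior odds ÷ LR.
Posterior odds = 0.726/(1−0.726) = 2.6496. LR = 0.75/0.08 = 9.3750.
Prior odds = 2.6496/9.3750 = 0.2826, so P(S) = 0.2826/(1+0.2826) ≈ 0.22.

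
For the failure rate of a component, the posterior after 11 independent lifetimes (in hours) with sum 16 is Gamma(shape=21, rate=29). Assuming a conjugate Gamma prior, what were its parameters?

Gamma(shape=10, rate=13)

For an exponential likelihood with a Gamma(α, β) prior on the rate, n observations with total T give posterior Gamma(α+n, β+T).
So α = 21 − 11 = 10 and β = 29 − 16 = 13.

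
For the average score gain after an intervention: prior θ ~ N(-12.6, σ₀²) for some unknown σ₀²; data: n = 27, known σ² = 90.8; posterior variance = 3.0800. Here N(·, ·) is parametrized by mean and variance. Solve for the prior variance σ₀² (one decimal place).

σ₀² = 36.6

For the Normal–Normal model with known σ², precisions add: τ_n = τ₀ + n/σ².
So 1/σ₀² = 1/3.0800 − 27/90.8 = 0.324675 − 0.297357 = 0.027318.
Hence σ₀² = 1/0.027318 ≈ 36.6.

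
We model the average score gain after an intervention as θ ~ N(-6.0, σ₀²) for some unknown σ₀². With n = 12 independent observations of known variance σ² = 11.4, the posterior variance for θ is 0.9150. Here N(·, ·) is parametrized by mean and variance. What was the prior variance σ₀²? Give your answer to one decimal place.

σ₀² = 24.8

For the Normal–Normal model with known σ², precisions add: τ_n = τ₀ + n/σ².
So 1/σ₀² = 1/0.9150 − 12/11.4 = 1.092896 − 1.052632 = 0.040264.
Hence σ₀² = 1/0.040264 ≈ 24.8.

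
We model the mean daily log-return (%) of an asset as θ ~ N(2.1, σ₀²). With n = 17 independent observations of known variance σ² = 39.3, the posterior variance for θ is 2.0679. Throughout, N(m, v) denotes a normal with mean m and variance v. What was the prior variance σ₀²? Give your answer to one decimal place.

σ₀² = 19.6

Posterior precision equals prior precision plus data precision: 1/σ_n² = 1/σ₀² + n/σ².
So 1/σ₀² = 1/2.0679 − 17/39.3 = 0.483582 − 0.432570 = 0.051012.
Hence σ₀² = 1/0.051012 ≈ 19.6.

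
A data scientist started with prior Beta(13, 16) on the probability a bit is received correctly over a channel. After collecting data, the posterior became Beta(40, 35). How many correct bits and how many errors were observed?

Beta is conjugate to the binomial likelihood: posterior = Beta(a+s, b+f).
So s = 40 − 13 = 27 and f = 35 − 16 = 19.

27 correct bits and 19 errors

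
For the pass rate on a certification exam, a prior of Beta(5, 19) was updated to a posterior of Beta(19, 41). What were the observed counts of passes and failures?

A Beta(α, β) prior with s successes and f failures in binomial data gives a Beta(α+s, β+f) posterior.
Match parameters: s=19−5=14, f=41−19=22.

14 passes and 22 failures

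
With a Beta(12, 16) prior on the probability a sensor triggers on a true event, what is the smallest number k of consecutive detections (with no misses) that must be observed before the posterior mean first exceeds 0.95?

k = 293

After k detections and 0 misses the posterior is Beta(12+k, 16), with mean (12+k)/(12+16+k).
Set (12+k)/(28+k) > 0.95 and solve: k > (0.95·28 − 12)/(1 − 0.95) = 292.000.
The smallest integer exceeding 292.000 is 293.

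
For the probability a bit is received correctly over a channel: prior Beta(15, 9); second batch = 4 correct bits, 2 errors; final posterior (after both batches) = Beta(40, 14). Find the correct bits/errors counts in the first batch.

Because Beta–binomial updating is additive in the counts, the combined data contributed (α_post−α_prior, β_post−β_prior) successes and failures.
Total across both batches: 40−15=25 correct bits, 14−9=5 errors.
Subtract the second batch: 25−4=21 correct bits and 5−2=3 errors.

21 correct bits and 3 errors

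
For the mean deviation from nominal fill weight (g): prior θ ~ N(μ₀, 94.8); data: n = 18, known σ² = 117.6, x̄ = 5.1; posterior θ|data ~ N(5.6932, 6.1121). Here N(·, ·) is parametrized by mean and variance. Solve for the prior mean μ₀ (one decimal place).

The posterior mean is a precision-weighted average: μ_n = (τ₀μ₀ + τ_data·x̄)/(τ₀+τ_data), with τ₀=1/σ₀² and τ_data=n/σ².
Here τ₀ = 1/94.8 = 0.010549 and τ_data = 18/117.6 = 0.153061, so τ_n = 0.163610.
Rearranging for μ₀: μ₀ = (μ_n·τ_n − τ_data·x̄)/τ₀ = (5.6932·0.163610 − 0.153061·5.1) / 0.010549 = 0.150853/0.010549 ≈ 14.3.

μ₀ = 14.3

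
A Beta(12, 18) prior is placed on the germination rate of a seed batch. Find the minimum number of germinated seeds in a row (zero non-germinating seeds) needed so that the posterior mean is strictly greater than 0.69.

k = 29

After k germinated seeds and 0 non-germinating seeds the posterior is Beta(12+k, 18), with mean (12+k)/(12+18+k).
Set (12+k)/(30+k) > 0.69 and solve: k > (0.69·30 − 12)/(1 − 0.69) = 28.065.
The smallest integer exceeding 28.065 is 29.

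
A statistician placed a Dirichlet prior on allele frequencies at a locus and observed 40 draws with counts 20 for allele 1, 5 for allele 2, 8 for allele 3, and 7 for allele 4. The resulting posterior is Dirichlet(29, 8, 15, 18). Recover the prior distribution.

Dirichlet(9, 3, 7, 11)

For a Dirichlet(α) prior with multinomial counts c, the posterior is Dirichlet(α + c) componentwise.
Subtract each count from the matching posterior parameter: 29−20=9, 8−5=3, 15−8=7, 18−7=11.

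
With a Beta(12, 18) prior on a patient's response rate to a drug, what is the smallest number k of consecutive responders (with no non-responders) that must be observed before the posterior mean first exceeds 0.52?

k = 8

After k responders and 0 non-responders the posterior is Beta(12+k, 18), with mean (12+k)/(12+18+k).
Set (12+k)/(30+k) > 0.52 and solve: k > (0.52·30 − 12)/(1 − 0.52) = 7.500.
The smallest integer exceeding 7.500 is 8.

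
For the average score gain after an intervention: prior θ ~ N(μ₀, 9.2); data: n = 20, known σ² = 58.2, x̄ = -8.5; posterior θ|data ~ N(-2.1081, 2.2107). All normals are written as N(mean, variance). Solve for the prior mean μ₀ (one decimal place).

μ₀ = 18.1

With known observation variance, the Normal–Normal posterior has precision τ_n = τ₀ + n/σ² and mean μ_n = (τ₀μ₀ + (n/σ²)x̄)/τ_n.
Here τ₀ = 1/9.2 = 0.108696 and τ_data = 20/58.2 = 0.343643, so τ_n = 0.452339.
Rearranging for μ₀: μ₀ = (μ_n·τ_n − τ_data·x̄)/τ₀ = (-2.1081·0.452339 − 0.343643·-8.5) / 0.108696 = 1.967390/0.108696 ≈ 18.1.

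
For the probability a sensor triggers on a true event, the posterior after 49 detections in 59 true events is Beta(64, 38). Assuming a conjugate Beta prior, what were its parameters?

Beta(15, 28)

A Beta(a, b) prior with s successes and f failures in binomial data gives a Beta(a+s, b+f) posterior.
Subtract the data counts: 64−49=15, 38−10=28.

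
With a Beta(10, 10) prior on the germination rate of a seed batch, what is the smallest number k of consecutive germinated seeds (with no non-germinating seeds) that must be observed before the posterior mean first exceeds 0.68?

After k germinated seeds and 0 non-germinating seeds the posterior is Beta(10+k, 10), with mean (10+k)/(10+10+k).
Set (10+k)/(20+k) > 0.68 and solve: k > (0.68·20 − 10)/(1 − 0.68) = 11.250.
The smallest integer exceeding 11.250 is 12, and checking k=12: (22)/(32) = 0.6875 > 0.68.

k = 12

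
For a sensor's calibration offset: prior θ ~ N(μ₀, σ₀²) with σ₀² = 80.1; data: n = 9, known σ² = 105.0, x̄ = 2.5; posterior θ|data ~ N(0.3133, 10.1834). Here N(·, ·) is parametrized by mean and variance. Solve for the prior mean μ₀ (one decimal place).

μ₀ = -14.7

The posterior mean is a precision-weighted average: μ_n = (τ₀μ₀ + τ_data·x̄)/(τ₀+τ_data), with τ₀=1/σ₀² and τ_data=n/σ².
Here τ₀ = 1/80.1 = 0.012484 and τ_data = 9/105.0 = 0.085714, so τ_n = 0.098198.
Rearranging for μ₀: μ₀ = (μ_n·τ_n − τ_data·x̄)/τ₀ = (0.3133·0.098198 − 0.085714·2.5) / 0.012484 = -0.183520/0.012484 ≈ -14.7.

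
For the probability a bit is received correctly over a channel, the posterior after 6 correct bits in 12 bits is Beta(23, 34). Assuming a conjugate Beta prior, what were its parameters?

Beta(17, 28)

A Beta(a, b) prior with s successes and f failures in binomial data gives a Beta(a+s, b+f) posterior.
So a = 23 − 6 = 17 and b = 34 − 6 = 28.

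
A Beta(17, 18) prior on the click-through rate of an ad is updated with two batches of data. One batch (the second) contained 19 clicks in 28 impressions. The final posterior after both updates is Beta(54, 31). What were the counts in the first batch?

Sequential conjugate updates are equivalent to a single update on the pooled data, so total successes = posterior α − prior α and total failures = posterior β − prior β.
Total across both batches: 54−17=37 clicks, 31−18=13 non-clicks.
Subtract the second batch: 37−19=18 clicks and 13−9=4 non-clicks.

18 clicks and 4 non-clicks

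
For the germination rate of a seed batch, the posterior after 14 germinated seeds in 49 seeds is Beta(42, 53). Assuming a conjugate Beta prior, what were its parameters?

Beta is conjugate to the binomial likelihood: posterior = Beta(α+s, β+f).
Subtract the data counts: 42−14=28, 53−35=18.

Beta(28, 18)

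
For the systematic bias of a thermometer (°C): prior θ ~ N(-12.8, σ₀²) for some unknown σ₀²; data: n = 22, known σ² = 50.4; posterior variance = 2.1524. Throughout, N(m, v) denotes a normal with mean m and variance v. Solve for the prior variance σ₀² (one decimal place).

Posterior precision equals prior precision plus data precision: 1/σ_n² = 1/σ₀² + n/σ².
So 1/σ₀² = 1/2.1524 − 22/50.4 = 0.464598 − 0.436508 = 0.028090.
Hence σ₀² = 1/0.028090 ≈ 35.6.

σ₀² = 35.6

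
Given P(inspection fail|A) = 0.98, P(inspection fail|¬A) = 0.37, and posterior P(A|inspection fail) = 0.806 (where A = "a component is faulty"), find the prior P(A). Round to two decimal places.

In odds form, posterior odds = prior odds × likelihood ratio, so prior odds = posterior odds ÷ LR.
Posterior odds = 0.806/(1−0.806) = 4.1546. LR = 0.98/0.37 = 2.6486.
Prior odds = 4.1546/2.6486 = 1.5686, so P(A) = 1.5686/(1+1.5686) ≈ 0.61.

P(A) = 0.61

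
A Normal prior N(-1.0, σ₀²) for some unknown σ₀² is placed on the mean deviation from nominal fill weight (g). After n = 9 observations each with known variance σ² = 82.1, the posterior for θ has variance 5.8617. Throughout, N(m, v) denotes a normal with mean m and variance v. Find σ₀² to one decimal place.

For the Normal–Normal model with known σ², precisions add: τ_n = τ₀ + n/σ².
So 1/σ₀² = 1/5.8617 − 9/82.1 = 0.170599 − 0.109622 = 0.060977.
Hence σ₀² = 1/0.060977 ≈ 16.4.

σ₀² = 16.4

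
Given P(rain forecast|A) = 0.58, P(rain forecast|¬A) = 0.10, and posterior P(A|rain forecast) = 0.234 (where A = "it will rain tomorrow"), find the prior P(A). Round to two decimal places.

P(A) = 0.05

In odds form, posterior odds = prior odds × likelihood ratio, so prior odds = posterior odds ÷ LR.
Posterior odds = 0.234/(1−0.234) = 0.3055. LR = 0.58/0.10 = 5.8000.
Prior odds = 0.3055/5.8000 = 0.0527, so P(A) = 0.0527/(1+0.0527) ≈ 0.05.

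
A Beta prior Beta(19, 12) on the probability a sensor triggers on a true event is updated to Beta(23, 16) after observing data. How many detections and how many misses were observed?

4 detections and 4 misses

Beta is conjugate to the binomial likelihood: posterior = Beta(α+s, β+f).
So s = 23 − 19 = 4 and f = 16 − 12 = 4.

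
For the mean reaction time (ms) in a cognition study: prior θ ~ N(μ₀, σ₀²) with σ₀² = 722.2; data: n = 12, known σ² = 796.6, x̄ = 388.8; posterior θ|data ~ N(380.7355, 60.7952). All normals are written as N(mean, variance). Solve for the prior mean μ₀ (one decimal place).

μ₀ = 293.0

With known observation variance, the Normal–Normal posterior has precision τ_n = τ₀ + n/σ² and mean μ_n = (τ₀μ₀ + (n/σ²)x̄)/τ_n.
Here τ₀ = 1/722.2 = 0.001385 and τ_data = 12/796.6 = 0.015064, so τ_n = 0.016449.
Rearranging for μ₀: μ₀ = (μ_n·τ_n − τ_data·x̄)/τ₀ = (380.7355·0.016449 − 0.015064·388.8) / 0.001385 = 0.405835/0.001385 ≈ 293.0.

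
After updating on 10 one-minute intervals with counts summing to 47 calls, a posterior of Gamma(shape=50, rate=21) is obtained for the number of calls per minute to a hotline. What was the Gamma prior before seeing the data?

A Gamma(α, β) prior (rate parametrization) on a Poisson rate with n observations summing to S gives posterior Gamma(α+S, β+n).
So α = 50 − 47 = 3 and β = 21 − 10 = 11.

Gamma(shape=3, rate=11)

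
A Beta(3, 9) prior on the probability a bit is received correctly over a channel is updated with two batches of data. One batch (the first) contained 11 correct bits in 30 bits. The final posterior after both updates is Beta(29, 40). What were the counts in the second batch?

15 correct bits and 12 errors

Because Beta–binomial updating is additive in the counts, the combined data contributed (α_post−α_prior, β_post−β_prior) successes and failures.
Total across both batches: 29−3=26 correct bits, 40−9=31 errors.
Subtract the first batch: 26−11=15 correct bits and 31−19=12 errors.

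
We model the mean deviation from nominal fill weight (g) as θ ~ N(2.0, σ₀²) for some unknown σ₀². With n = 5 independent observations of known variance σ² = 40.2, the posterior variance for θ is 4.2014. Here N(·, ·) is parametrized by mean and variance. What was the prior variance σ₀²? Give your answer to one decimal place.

σ₀² = 8.8

For the Normal–Normal model with known σ², precisions add: τ_n = τ₀ + n/σ².
So 1/σ₀² = 1/4.2014 − 5/40.2 = 0.238016 − 0.124378 = 0.113638.
Hence σ₀² = 1/0.113638 ≈ 8.8.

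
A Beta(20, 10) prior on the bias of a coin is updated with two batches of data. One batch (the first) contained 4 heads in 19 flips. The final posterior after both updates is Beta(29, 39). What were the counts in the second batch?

Because Beta–binomial updating is additive in the counts, the combined data contributed (α_post−α_prior, β_post−β_prior) successes and failures.
Total across both batches: 29−20=9 heads, 39−10=29 tails.
Subtract the first batch: 9−4=5 heads and 29−15=14 tails.

5 heads and 14 tails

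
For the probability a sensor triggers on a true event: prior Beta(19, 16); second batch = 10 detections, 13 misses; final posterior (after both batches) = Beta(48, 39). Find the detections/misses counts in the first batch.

Sequential conjugate updates are equivalent to a single update on the pooled data, so total successes = posterior α − prior α and total failures = posterior β − prior β.
Total across both batches: 48−19=29 detections, 39−16=23 misses.
Subtract the second batch: 29−10=19 detections and 23−13=10 misses.

19 detections and 10 misses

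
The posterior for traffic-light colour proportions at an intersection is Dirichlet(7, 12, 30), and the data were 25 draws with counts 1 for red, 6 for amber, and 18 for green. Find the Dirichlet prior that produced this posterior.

Dirichlet(6, 6, 12)

For a Dirichlet(α) prior with multinomial counts c, the posterior is Dirichlet(α + c) componentwise.
Subtract each count from the matching posterior parameter: 7−1=6, 12−6=6, 30−18=12.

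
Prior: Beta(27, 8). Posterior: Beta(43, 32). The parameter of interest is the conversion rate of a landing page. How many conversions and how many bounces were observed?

Beta is conjugate to the binomial likelihood: posterior = Beta(α+s, β+f).
So s = 43 − 27 = 16 and f = 32 − 8 = 24.

16 conversions and 24 bounces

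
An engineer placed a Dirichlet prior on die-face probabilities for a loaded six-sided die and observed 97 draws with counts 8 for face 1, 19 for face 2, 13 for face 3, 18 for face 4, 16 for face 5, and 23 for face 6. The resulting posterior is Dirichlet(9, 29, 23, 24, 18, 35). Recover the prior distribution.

For a Dirichlet(α) prior with multinomial counts c, the posterior is Dirichlet(α + c) componentwise.
Subtract each count from the matching posterior parameter: 9−8=1, 29−19=10, 23−13=10, 24−18=6, 18−16=2, 35−23=12.

Dirichlet(1, 10, 10, 6, 2, 12)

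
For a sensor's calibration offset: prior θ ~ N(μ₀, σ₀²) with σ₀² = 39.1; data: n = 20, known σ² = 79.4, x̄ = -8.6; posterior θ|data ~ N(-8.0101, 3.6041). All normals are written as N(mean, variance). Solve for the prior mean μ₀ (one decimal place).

The posterior mean is a precision-weighted average: μ_n = (τ₀μ₀ + τ_data·x̄)/(τ₀+τ_data), with τ₀=1/σ₀² and τ_data=n/σ².
Here τ₀ = 1/39.1 = 0.025575 and τ_data = 20/79.4 = 0.251889, so τ_n = 0.277464.
Rearranging for μ₀: μ₀ = (μ_n·τ_n − τ_data·x̄)/τ₀ = (-8.0101·0.277464 − 0.251889·-8.6) / 0.025575 = -0.056269/0.025575 ≈ -2.2.

μ₀ = -2.2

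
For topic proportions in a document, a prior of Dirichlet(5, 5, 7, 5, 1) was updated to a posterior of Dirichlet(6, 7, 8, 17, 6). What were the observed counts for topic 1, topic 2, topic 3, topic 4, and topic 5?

counts (1, 2, 1, 12, 5)

For a Dirichlet(α) prior with multinomial counts c, the posterior is Dirichlet(α + c) componentwise.
Counts are posterior − prior componentwise: 6−5=1, 7−5=2, 8−7=1, 17−5=12, 6−1=5.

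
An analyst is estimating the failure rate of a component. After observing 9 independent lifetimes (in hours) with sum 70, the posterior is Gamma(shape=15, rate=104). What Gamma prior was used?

For an exponential likelihood with a Gamma(α, β) prior on the rate, n observations with total T give posterior Gamma(α+n, β+T).
So α = 15 − 9 = 6 and β = 104 − 70 = 34.

Gamma(shape=6, rate=34)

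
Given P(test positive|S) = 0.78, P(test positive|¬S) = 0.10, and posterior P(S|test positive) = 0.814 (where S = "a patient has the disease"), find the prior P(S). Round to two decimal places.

In odds form, posterior odds = prior odds × likelihood ratio, so prior odds = posterior odds ÷ LR.
Posterior odds = 0.814/(1−0.814) = 4.3763. LR = 0.78/0.10 = 7.8000.
Prior odds = 4.3763/7.8000 = 0.5611, so P(S) = 0.5611/(1+0.5611) ≈ 0.36.

P(S) = 0.36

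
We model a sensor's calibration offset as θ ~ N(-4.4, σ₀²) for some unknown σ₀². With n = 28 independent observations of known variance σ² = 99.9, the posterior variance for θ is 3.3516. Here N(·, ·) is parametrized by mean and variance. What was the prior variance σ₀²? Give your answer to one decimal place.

Posterior precision equals prior precision plus data precision: 1/σ_n² = 1/σ₀² + n/σ².
So 1/σ₀² = 1/3.3516 − 28/99.9 = 0.298365 − 0.280280 = 0.018085.
Hence σ₀² = 1/0.018085 ≈ 55.3.

σ₀² = 55.3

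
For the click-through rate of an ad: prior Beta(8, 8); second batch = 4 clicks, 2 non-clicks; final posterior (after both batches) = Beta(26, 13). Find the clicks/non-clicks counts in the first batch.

14 clicks and 3 non-clicks

Because Beta–binomial updating is additive in the counts, the combined data contributed (α_post−α_prior, β_post−β_prior) successes and failures.
Total across both batches: 26−8=18 clicks, 13−8=5 non-clicks.
Subtract the second batch: 18−4=14 clicks and 5−2=3 non-clicks.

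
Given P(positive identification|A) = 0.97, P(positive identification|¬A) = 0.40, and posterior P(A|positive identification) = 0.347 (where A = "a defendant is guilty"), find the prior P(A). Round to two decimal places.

P(A) = 0.18

Bayes' rule in odds form gives O(A|E) = O(A)·[P(E|A)/P(E|¬A)], hence O(A) = O(A|E)/LR.
Posterior odds = 0.347/(1−0.347) = 0.5314. LR = 0.97/0.40 = 2.4250.
Prior odds = 0.5314/2.4250 = 0.2191, so P(A) = 0.2191/(1+0.2191) ≈ 0.18.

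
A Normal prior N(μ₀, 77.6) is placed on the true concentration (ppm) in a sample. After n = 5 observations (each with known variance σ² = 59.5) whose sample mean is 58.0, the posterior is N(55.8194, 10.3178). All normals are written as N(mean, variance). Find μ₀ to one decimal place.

μ₀ = 41.6

The posterior mean is a precision-weighted average: μ_n = (τ₀μ₀ + τ_data·x̄)/(τ₀+τ_data), with τ₀=1/σ₀² and τ_data=n/σ².
Here τ₀ = 1/77.6 = 0.012887 and τ_data = 5/59.5 = 0.084034, so τ_n = 0.096921.
Rearranging for μ₀: μ₀ = (μ_n·τ_n − τ_data·x̄)/τ₀ = (55.8194·0.096921 − 0.084034·58.0) / 0.012887 = 0.536100/0.012887 ≈ 41.6.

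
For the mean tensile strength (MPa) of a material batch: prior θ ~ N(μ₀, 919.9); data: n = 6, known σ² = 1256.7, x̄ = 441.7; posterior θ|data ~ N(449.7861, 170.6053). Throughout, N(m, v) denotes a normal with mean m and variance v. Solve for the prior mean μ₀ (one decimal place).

With known observation variance, the Normal–Normal posterior has precision τ_n = τ₀ + n/σ² and mean μ_n = (τ₀μ₀ + (n/σ²)x̄)/τ_n.
Here τ₀ = 1/919.9 = 0.001087 and τ_data = 6/1256.7 = 0.004774, so τ_n = 0.005861.
Rearranging for μ₀: μ₀ = (μ_n·τ_n − τ_data·x̄)/τ₀ = (449.7861·0.005861 − 0.004774·441.7) / 0.001087 = 0.527521/0.001087 ≈ 485.3.

μ₀ = 485.3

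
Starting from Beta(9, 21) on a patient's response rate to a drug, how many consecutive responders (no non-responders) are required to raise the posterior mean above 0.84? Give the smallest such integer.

k = 102

After k responders and 0 non-responders the posterior is Beta(9+k, 21), with mean (9+k)/(9+21+k).
Set (9+k)/(30+k) > 0.84 and solve: k > (0.84·30 − 9)/(1 − 0.84) = 101.250.
The smallest integer exceeding 101.250 is 102, and checking k=102: (111)/(132) = 0.8409 > 0.84.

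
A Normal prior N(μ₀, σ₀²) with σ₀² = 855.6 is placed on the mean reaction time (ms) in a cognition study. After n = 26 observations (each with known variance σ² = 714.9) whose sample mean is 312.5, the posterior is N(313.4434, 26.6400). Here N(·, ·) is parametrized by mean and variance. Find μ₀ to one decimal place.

μ₀ = 342.8

The posterior mean is a precision-weighted average: μ_n = (τ₀μ₀ + τ_data·x̄)/(τ₀+τ_data), with τ₀=1/σ₀² and τ_data=n/σ².
Here τ₀ = 1/855.6 = 0.001169 and τ_data = 26/714.9 = 0.036369, so τ_n = 0.037538.
Rearranging for μ₀: μ₀ = (μ_n·τ_n − τ_data·x̄)/τ₀ = (313.4434·0.037538 − 0.036369·312.5) / 0.001169 = 0.400726/0.001169 ≈ 342.8.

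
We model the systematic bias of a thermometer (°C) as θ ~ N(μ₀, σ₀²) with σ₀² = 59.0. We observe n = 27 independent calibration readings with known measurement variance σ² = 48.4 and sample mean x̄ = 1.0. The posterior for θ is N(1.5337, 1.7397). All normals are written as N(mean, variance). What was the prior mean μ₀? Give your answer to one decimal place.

μ₀ = 19.1

The posterior mean is a precision-weighted average: μ_n = (τ₀μ₀ + τ_data·x̄)/(τ₀+τ_data), with τ₀=1/σ₀² and τ_data=n/σ².
Here τ₀ = 1/59.0 = 0.016949 and τ_data = 27/48.4 = 0.557851, so τ_n = 0.574800.
Rearranging for μ₀: μ₀ = (μ_n·τ_n − τ_data·x̄)/τ₀ = (1.5337·0.574800 − 0.557851·1.0) / 0.016949 = 0.323720/0.016949 ≈ 19.1.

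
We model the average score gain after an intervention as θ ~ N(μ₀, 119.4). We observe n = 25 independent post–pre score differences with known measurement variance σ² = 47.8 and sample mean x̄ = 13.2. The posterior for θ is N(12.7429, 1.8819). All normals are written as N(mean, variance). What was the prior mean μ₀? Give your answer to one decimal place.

μ₀ = -15.8

The posterior mean is a precision-weighted average: μ_n = (τ₀μ₀ + τ_data·x̄)/(τ₀+τ_data), with τ₀=1/σ₀² and τ_data=n/σ².
Here τ₀ = 1/119.4 = 0.008375 and τ_data = 25/47.8 = 0.523013, so τ_n = 0.531388.
Rearranging for μ₀: μ₀ = (μ_n·τ_n − τ_data·x̄)/τ₀ = (12.7429·0.531388 − 0.523013·13.2) / 0.008375 = -0.132347/0.008375 ≈ -15.8.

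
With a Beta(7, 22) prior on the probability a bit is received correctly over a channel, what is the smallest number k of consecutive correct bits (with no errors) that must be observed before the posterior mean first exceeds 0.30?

k = 3

After k correct bits and 0 errors the posterior is Beta(7+k, 22), with mean (7+k)/(7+22+k).
Set (7+k)/(29+k) > 0.30 and solve: k > (0.30·29 − 7)/(1 − 0.30) = 2.429.
The smallest integer exceeding 2.429 is 3, and checking k=3: (10)/(32) = 0.3125 > 0.30.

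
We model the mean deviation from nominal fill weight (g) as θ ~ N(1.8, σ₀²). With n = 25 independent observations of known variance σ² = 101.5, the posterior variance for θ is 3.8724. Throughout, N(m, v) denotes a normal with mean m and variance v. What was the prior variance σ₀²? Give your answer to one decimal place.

Posterior precision equals prior precision plus data precision: 1/σ_n² = 1/σ₀² + n/σ².
So 1/σ₀² = 1/3.8724 − 25/101.5 = 0.258238 − 0.246305 = 0.011933.
Hence σ₀² = 1/0.011933 ≈ 83.8.

σ₀² = 83.8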